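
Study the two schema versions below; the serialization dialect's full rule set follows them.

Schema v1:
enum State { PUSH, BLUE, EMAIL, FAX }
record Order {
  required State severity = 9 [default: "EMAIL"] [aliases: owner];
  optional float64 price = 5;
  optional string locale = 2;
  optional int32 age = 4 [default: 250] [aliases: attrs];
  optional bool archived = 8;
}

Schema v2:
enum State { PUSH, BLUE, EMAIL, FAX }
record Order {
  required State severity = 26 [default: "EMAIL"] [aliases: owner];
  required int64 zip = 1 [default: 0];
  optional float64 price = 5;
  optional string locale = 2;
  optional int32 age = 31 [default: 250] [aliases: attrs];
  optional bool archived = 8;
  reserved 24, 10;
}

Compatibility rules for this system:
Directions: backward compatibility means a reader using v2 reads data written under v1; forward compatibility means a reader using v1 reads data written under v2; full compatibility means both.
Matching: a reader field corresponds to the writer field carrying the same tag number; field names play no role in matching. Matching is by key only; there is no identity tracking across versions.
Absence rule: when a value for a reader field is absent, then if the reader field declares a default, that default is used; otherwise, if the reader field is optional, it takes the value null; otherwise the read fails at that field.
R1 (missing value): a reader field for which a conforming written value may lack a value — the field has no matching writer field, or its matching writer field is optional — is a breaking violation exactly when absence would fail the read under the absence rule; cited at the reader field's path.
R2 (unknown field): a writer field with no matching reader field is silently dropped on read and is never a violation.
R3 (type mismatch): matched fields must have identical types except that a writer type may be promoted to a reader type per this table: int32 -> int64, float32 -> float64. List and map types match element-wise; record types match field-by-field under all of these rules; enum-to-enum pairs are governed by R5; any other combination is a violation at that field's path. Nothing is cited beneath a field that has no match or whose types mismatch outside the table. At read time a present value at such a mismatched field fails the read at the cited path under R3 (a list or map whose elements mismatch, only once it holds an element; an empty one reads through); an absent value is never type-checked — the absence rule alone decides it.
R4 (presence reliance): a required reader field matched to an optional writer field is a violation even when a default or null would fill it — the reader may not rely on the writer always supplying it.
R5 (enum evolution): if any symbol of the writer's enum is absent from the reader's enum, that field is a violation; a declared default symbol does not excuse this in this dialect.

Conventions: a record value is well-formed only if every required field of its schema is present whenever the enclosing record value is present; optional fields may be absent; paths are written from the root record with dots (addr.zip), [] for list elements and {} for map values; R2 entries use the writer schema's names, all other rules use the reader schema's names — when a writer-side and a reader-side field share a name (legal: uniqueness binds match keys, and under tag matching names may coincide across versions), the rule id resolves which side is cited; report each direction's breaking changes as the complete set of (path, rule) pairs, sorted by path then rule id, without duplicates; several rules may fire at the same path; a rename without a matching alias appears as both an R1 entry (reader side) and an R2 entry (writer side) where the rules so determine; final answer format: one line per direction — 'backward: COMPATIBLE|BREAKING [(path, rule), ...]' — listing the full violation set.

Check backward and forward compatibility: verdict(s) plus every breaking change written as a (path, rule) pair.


each type pair in Order: writer, then reader
backward on Order — v2 reading data written by v1:
  no writer field matches reader severity
  no writer field matches reader zip
  price <- price (float64 -> float64, writer optional)
  locale <- locale (string -> string, writer optional)
  no writer field matches reader age
  archived <- archived (bool -> bool, writer optional)
  writer field severity has no reader counterpart
  writer field age has no reader counterpart
  => backward: COMPATIBLE
forward on Order — v1 reading data written by v2:
  no writer field matches reader severity
  price <- price (float64 -> float64, writer optional)
  locale <- locale (string -> string, writer optional)
  no writer field matches reader age
  archived <- archived (bool -> bool, writer optional)
  writer field severity has no reader counterpart
  writer field zip has no reader counterpart
  writer field age has no reader counterpart
  => forward: COMPATIBLE

backward: COMPATIBLE []; forward: COMPATIBLE []


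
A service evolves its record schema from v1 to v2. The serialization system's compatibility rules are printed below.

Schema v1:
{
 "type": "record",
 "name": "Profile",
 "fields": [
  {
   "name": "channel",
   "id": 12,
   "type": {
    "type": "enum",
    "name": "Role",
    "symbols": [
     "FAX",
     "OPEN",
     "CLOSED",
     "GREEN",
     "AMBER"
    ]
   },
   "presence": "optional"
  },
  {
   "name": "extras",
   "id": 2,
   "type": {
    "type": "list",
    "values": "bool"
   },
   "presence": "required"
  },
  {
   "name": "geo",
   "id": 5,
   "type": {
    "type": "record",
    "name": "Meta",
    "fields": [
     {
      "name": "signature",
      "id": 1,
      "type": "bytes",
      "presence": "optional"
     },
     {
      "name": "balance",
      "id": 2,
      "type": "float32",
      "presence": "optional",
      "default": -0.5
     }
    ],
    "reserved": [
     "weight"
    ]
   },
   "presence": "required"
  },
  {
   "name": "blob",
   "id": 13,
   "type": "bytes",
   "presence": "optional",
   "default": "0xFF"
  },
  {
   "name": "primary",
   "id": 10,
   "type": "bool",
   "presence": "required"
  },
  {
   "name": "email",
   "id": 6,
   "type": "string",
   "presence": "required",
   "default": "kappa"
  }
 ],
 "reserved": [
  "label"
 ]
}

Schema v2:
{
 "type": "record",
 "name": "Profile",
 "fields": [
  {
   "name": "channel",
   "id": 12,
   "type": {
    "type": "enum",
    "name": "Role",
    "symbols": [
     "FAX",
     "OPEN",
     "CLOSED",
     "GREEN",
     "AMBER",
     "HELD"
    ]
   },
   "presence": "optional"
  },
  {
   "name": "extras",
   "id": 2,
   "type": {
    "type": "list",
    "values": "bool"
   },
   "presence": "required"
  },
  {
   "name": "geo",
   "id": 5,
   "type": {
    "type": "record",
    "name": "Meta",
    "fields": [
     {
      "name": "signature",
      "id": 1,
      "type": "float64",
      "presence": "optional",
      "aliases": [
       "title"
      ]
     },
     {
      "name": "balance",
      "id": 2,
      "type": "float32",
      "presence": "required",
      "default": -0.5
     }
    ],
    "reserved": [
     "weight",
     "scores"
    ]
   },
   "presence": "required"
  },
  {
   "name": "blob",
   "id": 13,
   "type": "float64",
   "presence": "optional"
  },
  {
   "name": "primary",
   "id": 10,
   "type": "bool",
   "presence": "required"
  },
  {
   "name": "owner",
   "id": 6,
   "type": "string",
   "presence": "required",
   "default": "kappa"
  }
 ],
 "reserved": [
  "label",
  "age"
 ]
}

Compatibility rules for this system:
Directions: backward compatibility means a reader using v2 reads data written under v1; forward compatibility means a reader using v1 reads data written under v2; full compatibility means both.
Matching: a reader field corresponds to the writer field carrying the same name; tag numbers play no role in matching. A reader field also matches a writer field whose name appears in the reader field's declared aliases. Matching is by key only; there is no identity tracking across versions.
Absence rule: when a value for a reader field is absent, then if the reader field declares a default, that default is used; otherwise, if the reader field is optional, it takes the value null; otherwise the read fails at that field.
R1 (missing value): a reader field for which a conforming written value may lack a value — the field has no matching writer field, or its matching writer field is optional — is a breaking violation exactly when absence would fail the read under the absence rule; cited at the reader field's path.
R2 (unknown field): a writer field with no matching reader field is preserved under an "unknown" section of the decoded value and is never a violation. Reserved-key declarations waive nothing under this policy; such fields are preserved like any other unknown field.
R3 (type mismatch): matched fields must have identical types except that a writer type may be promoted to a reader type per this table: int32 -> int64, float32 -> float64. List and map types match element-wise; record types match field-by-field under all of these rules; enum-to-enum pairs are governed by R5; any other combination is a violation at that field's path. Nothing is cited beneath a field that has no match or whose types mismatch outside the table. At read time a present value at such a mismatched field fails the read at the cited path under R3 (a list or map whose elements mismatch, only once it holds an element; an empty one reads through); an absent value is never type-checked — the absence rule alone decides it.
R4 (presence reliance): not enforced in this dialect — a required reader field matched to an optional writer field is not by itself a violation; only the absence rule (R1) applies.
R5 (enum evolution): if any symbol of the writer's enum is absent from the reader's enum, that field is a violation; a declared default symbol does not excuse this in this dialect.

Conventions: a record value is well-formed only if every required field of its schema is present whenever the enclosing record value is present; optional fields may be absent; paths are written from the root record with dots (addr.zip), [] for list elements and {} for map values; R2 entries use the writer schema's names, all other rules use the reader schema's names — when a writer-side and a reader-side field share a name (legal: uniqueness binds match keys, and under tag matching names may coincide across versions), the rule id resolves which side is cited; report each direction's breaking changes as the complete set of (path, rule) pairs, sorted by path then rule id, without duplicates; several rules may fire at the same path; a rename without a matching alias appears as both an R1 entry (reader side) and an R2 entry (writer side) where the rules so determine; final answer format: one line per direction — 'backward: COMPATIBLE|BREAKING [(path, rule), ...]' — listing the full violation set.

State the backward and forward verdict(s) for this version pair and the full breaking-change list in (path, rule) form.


in Profile below, arrows point writer -> reader
backward for Profile (reader v2, writer v1):
  channel <- channel (Role -> Role, writer optional)
  extras <- extras (list<bool> -> list<bool>, writer required)
  geo <- geo (Meta -> Meta, writer required)
  blob <- blob (bytes -> float64, writer optional)
  primary <- primary (bool -> bool, writer required)
  no writer field matches reader owner
  email (writer side), unknown to reader
  geo.signature <- geo.signature (bytes -> float64, writer optional)
  geo.balance <- geo.balance (float32 -> float32, writer optional)
  violation R3 at blob
  violation R3 at geo.signature
  => backward: BREAKING (2)
forward for Profile (reader v1, writer v2):
  channel <- channel (Role -> Role, writer optional)
  extras <- extras (list<bool> -> list<bool>, writer required)
  geo <- geo (Meta -> Meta, writer required)
  blob <- blob (float64 -> bytes, writer optional)
  primary <- primary (bool -> bool, writer required)
  no writer field matches reader email
  owner (writer side), unknown to reader
  geo.signature <- geo.signature (float64 -> bytes, writer optional)
  geo.balance <- geo.balance (float32 -> float32, writer required)
  violation R3 at blob
  violation R5 at channel
  violation R3 at geo.signature
  => forward: BREAKING (3)

backward: BREAKING [(blob, R3), (geo.signature, R3)]; forward: BREAKING [(blob, R3), (channel, R5), (geo.signature, R3)]


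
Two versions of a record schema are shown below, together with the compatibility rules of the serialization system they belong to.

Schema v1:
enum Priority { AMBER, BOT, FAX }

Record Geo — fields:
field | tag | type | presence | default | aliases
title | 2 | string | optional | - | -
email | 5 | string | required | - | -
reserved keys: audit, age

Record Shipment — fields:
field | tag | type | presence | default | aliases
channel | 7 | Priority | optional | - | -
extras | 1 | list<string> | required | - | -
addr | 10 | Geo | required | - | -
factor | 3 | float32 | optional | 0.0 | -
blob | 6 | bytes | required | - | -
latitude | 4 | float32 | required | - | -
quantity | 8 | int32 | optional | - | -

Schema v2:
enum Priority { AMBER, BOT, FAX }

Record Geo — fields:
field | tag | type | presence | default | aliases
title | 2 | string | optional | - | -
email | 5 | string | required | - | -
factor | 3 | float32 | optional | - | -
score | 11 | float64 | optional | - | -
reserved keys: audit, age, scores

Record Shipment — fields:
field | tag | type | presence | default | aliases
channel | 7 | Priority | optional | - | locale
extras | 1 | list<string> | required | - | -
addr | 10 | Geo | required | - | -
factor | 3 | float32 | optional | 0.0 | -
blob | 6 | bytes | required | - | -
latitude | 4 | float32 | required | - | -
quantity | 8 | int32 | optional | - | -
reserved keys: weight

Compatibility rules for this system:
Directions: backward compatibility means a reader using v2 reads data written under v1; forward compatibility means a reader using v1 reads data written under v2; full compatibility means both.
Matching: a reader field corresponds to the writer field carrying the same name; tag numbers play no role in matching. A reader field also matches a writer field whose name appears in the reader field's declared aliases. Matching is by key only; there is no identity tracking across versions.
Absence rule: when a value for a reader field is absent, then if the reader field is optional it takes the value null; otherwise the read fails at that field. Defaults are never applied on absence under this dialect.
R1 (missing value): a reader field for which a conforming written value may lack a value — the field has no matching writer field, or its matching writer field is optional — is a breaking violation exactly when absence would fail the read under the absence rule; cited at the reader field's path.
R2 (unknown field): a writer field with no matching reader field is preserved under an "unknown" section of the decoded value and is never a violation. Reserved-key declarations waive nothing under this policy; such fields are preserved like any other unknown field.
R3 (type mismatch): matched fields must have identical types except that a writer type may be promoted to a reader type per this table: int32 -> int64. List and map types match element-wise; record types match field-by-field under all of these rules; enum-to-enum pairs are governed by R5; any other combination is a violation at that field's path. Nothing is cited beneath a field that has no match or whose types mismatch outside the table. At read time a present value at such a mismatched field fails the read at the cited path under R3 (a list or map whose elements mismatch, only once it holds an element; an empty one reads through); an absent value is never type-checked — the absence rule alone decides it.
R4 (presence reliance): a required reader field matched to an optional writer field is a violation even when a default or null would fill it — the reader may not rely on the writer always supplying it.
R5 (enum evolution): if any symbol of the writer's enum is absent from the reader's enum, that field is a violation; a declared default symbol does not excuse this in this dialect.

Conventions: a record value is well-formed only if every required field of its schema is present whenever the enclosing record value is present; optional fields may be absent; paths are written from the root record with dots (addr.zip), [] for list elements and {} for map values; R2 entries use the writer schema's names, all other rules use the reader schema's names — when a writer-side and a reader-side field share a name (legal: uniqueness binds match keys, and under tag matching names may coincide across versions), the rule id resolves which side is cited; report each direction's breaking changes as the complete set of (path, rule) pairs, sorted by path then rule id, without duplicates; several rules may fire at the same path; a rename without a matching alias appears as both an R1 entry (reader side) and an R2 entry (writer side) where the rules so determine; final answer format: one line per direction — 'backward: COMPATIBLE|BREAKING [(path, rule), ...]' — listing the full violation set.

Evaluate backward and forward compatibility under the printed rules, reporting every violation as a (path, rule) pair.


backward: COMPATIBLE []; forward: COMPATIBLE []

the writer's type comes first in each Shipment pair
backward for Shipment (reader v2, writer v1):
  channel: Priority -> Priority, writer optional; from channel
  extras: list<string> -> list<string>, writer required; from extras
  addr: Geo -> Geo, writer required; from addr
  factor: float32 -> float32, writer optional; from factor
  blob: bytes -> bytes, writer required; from blob
  latitude: float32 -> float32, writer required; from latitude
  quantity: int32 -> int32, writer optional; from quantity
  addr.title: string -> string, writer optional; from addr.title
  addr.email: string -> string, writer required; from addr.email
  addr.factor: no writer-side match
  addr.score: no writer-side match
  => backward: COMPATIBLE
forward for Shipment (reader v1, writer v2):
  channel: Priority -> Priority, writer optional; from channel
  extras: list<string> -> list<string>, writer required; from extras
  addr: Geo -> Geo, writer required; from addr
  factor: float32 -> float32, writer optional; from factor
  blob: bytes -> bytes, writer required; from blob
  latitude: float32 -> float32, writer required; from latitude
  quantity: int32 -> int32, writer optional; from quantity
  addr.title: string -> string, writer optional; from addr.title
  addr.email: string -> string, writer required; from addr.email
  writer field addr.factor has no reader counterpart
  writer field addr.score has no reader counterpart
  => forward: COMPATIBLE


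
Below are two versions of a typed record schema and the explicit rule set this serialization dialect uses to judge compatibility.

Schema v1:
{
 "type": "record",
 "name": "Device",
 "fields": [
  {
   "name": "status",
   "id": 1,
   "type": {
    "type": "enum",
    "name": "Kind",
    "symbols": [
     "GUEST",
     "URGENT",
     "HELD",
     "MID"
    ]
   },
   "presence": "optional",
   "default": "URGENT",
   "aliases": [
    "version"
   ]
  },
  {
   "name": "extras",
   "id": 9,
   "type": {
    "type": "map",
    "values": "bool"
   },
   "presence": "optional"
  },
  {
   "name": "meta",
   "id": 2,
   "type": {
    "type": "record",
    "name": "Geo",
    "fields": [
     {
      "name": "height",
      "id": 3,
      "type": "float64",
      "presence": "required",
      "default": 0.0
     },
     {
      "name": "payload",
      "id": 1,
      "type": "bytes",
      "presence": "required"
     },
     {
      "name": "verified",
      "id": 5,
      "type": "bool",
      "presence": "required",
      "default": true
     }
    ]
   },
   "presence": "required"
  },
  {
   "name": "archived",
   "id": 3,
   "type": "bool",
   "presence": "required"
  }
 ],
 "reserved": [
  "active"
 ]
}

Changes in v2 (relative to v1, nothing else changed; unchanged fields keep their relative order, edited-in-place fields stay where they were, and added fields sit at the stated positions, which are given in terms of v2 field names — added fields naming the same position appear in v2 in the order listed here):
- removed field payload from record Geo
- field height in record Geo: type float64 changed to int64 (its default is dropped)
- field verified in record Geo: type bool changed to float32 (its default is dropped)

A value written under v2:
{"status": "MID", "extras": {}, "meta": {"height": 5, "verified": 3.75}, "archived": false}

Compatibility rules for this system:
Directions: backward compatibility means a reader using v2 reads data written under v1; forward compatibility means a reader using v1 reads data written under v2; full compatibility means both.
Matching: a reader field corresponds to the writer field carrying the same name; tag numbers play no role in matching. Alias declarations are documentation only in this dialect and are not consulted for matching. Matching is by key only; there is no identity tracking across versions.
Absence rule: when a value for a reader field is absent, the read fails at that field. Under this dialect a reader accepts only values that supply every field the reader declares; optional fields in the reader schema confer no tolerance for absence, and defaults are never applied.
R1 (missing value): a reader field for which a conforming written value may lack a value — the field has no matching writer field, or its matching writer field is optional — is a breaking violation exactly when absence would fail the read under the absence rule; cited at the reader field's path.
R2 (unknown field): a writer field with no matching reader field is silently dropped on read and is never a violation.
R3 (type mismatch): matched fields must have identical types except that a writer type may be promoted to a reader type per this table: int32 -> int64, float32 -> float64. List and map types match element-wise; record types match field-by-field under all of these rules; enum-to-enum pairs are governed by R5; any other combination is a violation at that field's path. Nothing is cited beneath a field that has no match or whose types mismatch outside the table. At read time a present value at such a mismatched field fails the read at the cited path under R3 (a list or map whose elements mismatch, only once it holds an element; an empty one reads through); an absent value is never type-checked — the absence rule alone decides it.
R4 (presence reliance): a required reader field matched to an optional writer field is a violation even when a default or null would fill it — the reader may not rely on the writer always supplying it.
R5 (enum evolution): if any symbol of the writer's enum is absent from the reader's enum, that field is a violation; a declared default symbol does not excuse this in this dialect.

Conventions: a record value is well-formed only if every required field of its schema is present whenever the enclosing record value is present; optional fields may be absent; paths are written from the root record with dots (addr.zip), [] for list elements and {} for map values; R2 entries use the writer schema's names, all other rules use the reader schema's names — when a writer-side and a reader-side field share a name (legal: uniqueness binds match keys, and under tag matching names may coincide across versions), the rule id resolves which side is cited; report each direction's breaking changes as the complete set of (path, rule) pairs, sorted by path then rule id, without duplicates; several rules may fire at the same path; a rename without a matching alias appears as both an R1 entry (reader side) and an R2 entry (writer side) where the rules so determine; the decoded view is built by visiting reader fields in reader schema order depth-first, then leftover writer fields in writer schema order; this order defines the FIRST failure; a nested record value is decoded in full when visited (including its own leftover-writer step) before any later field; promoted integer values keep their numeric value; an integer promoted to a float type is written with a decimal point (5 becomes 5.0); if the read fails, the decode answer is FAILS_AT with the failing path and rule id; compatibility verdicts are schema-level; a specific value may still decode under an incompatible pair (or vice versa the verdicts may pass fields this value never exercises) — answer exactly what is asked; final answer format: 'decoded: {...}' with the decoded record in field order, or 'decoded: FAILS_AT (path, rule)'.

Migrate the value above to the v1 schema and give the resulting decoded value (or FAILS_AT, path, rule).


the writer's type comes first in each Device pair
decode walk for Device under reader schema v1:
  status := "MID"
  extras := {}
  read fails at meta.height under R3
  => FAILS_AT (meta.height, R3)
remaining Device differences; none change what is asked:
  removed field payload from record Geo -> matters for Device compatibility verdicts, not for this value's decode
  field verified in record Geo: type bool changed to float32 (its default is dropped) -> matters for Device compatibility verdicts, not for this value's decode

decoded: FAILS_AT (meta.height, R3)


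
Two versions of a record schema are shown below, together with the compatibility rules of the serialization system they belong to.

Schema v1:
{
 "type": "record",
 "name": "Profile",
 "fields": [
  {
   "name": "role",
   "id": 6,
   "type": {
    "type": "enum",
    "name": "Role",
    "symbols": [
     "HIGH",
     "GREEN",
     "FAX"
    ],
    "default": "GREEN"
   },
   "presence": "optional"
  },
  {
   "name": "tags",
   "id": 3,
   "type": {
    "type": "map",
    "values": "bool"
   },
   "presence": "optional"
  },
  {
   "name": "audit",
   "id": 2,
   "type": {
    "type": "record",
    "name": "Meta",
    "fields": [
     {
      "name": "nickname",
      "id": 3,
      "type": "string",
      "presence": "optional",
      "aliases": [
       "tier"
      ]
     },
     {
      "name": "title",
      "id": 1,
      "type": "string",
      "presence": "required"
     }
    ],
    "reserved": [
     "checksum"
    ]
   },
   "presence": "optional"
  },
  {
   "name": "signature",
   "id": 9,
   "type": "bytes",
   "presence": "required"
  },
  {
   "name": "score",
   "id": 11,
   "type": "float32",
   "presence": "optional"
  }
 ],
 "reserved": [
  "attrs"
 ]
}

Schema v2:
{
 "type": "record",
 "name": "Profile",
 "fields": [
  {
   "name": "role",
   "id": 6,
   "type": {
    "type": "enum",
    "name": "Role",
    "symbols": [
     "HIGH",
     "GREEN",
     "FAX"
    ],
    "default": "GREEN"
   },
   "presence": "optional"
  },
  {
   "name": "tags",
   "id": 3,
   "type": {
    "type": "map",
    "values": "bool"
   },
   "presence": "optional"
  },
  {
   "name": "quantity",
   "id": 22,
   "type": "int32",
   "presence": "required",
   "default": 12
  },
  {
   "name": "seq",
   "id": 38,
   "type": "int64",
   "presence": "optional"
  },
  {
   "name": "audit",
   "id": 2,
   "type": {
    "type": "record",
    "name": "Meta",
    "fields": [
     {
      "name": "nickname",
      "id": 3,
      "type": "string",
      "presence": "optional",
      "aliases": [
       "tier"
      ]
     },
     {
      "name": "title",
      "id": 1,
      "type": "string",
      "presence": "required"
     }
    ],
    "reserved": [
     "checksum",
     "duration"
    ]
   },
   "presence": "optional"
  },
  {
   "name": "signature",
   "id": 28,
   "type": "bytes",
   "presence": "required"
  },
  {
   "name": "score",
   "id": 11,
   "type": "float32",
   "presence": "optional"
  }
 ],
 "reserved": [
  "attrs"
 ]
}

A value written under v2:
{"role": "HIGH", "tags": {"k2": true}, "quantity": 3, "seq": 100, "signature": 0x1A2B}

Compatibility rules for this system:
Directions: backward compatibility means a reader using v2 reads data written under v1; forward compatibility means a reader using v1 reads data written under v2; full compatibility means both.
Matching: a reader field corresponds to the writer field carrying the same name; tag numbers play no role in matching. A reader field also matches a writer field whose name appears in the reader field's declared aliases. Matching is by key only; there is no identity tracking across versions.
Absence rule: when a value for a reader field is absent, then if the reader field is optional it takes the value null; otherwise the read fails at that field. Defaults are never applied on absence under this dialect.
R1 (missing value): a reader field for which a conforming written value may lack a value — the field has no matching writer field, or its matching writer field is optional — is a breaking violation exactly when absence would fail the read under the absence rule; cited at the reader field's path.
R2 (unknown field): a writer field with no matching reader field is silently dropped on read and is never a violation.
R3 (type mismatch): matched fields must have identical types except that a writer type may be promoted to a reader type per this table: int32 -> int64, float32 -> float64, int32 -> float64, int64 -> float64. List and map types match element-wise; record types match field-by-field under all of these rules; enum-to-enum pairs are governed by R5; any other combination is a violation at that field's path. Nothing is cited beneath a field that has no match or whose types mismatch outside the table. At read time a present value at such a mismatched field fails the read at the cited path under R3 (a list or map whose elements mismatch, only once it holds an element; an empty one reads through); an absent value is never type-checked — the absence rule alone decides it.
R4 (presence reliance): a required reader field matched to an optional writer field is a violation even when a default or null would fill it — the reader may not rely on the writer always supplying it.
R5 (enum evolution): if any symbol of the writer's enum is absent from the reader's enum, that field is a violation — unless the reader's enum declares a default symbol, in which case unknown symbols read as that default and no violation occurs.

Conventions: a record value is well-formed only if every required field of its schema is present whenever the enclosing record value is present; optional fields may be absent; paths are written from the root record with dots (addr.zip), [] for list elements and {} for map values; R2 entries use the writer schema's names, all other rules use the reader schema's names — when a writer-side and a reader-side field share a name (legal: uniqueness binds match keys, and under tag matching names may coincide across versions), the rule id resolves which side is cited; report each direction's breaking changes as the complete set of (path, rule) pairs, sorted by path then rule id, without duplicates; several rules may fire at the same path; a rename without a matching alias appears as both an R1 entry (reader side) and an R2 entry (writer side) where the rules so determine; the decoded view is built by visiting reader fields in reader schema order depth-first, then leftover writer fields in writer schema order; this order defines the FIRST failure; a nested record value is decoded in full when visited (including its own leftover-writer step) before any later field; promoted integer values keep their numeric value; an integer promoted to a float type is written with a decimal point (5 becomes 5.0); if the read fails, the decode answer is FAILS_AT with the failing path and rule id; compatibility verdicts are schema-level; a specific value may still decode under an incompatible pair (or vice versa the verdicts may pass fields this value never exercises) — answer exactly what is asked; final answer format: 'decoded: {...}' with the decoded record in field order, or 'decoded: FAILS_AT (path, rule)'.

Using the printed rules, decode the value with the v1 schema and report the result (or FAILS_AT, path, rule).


in Profile below, arrows point writer -> reader
decoding the Profile value with the v1 reader:
  role := "HIGH"
  tags := {"k2": true}
  audit := null (absent, optional -> null)
  signature := 0x1A2B
  score := null (absent, optional -> null)
  writer quantity: unknown -> dropped
  writer seq: unknown -> dropped
  => decoded: {"role": "HIGH", "tags": {"k2": true}, "audit": null, "signature": 0x1A2B, "score": null}
diffs on Profile not affecting the asked answer:
  added field seq to record Profile: optional int64, tag 38 (in v2 it sits immediately before audit) -> no rule fires on it and the decoded Profile view is identical with or without it
  added field quantity to record Profile: required int32, tag 22, default 12 (in v2 it sits immediately before audit) -> shifts the Profile verdicts, not this decode
  field signature in record Profile: tag 9 changed to 28 -> no rule fires on it and the decoded Profile view is identical with or without it

decoded: {"role": "HIGH", "tags": {"k2": true}, "audit": null, "signature": 0x1A2B, "score": null}


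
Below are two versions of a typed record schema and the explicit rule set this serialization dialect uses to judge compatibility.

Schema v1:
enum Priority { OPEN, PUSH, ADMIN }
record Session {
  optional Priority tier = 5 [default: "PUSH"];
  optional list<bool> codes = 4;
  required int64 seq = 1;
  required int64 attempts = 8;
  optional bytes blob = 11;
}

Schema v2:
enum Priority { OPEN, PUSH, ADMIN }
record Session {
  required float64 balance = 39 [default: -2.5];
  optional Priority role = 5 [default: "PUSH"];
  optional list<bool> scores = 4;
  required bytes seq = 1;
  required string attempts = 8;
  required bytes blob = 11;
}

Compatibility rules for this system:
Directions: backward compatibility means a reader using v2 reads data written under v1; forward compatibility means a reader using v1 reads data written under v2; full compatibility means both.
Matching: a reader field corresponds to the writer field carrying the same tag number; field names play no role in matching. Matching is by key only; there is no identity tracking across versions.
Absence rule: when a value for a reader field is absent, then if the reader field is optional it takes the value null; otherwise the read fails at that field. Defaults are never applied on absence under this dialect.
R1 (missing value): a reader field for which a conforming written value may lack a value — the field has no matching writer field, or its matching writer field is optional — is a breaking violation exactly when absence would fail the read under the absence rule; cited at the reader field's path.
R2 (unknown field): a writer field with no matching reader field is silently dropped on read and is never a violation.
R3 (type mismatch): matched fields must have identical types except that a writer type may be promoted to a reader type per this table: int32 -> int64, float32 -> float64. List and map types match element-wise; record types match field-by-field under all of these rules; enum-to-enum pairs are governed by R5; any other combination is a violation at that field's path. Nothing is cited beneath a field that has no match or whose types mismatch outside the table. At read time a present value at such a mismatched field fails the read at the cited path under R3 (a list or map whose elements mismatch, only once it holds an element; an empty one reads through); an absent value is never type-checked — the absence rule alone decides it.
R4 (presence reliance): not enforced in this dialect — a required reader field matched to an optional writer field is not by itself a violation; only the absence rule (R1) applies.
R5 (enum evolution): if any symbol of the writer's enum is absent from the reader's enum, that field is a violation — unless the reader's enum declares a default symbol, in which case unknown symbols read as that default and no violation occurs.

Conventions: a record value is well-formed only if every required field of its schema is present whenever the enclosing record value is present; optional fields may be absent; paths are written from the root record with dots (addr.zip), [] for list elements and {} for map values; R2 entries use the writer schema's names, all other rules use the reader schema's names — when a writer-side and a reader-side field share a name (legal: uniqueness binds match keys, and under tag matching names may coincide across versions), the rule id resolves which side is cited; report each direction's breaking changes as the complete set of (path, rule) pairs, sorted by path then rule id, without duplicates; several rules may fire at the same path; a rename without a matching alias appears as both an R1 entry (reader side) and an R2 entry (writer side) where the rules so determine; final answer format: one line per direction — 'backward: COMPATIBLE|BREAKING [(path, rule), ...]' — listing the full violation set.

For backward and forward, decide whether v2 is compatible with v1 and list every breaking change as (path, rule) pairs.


backward: BREAKING [(attempts, R3), (balance, R1), (blob, R1), (seq, R3)]; forward: BREAKING [(attempts, R3), (seq, R3)]

arrows below run writer -> reader for Session
backward for Session (reader v2, writer v1):
  balance has no writer counterpart
  role: paired with writer tier (Priority -> Priority; writer optional)
  scores: paired with writer codes (list<bool> -> list<bool>; writer optional)
  seq: paired with writer seq (int64 -> bytes; writer required)
  attempts: paired with writer attempts (int64 -> string; writer required)
  blob: paired with writer blob (bytes -> bytes; writer optional)
  violation R3 at attempts
  violation R1 at balance
  violation R1 at blob
  violation R3 at seq
  => 4 violation(s): backward is BREAKING for Session
forward for Session (reader v1, writer v2):
  tier: paired with writer role (Priority -> Priority; writer optional)
  codes: paired with writer scores (list<bool> -> list<bool>; writer optional)
  seq: paired with writer seq (bytes -> int64; writer required)
  attempts: paired with writer attempts (string -> int64; writer required)
  blob: paired with writer blob (bytes -> bytes; writer required)
  balance (writer side), unknown to reader
  violation R3 at attempts
  violation R3 at seq
  => 2 violation(s): forward is BREAKING for Session


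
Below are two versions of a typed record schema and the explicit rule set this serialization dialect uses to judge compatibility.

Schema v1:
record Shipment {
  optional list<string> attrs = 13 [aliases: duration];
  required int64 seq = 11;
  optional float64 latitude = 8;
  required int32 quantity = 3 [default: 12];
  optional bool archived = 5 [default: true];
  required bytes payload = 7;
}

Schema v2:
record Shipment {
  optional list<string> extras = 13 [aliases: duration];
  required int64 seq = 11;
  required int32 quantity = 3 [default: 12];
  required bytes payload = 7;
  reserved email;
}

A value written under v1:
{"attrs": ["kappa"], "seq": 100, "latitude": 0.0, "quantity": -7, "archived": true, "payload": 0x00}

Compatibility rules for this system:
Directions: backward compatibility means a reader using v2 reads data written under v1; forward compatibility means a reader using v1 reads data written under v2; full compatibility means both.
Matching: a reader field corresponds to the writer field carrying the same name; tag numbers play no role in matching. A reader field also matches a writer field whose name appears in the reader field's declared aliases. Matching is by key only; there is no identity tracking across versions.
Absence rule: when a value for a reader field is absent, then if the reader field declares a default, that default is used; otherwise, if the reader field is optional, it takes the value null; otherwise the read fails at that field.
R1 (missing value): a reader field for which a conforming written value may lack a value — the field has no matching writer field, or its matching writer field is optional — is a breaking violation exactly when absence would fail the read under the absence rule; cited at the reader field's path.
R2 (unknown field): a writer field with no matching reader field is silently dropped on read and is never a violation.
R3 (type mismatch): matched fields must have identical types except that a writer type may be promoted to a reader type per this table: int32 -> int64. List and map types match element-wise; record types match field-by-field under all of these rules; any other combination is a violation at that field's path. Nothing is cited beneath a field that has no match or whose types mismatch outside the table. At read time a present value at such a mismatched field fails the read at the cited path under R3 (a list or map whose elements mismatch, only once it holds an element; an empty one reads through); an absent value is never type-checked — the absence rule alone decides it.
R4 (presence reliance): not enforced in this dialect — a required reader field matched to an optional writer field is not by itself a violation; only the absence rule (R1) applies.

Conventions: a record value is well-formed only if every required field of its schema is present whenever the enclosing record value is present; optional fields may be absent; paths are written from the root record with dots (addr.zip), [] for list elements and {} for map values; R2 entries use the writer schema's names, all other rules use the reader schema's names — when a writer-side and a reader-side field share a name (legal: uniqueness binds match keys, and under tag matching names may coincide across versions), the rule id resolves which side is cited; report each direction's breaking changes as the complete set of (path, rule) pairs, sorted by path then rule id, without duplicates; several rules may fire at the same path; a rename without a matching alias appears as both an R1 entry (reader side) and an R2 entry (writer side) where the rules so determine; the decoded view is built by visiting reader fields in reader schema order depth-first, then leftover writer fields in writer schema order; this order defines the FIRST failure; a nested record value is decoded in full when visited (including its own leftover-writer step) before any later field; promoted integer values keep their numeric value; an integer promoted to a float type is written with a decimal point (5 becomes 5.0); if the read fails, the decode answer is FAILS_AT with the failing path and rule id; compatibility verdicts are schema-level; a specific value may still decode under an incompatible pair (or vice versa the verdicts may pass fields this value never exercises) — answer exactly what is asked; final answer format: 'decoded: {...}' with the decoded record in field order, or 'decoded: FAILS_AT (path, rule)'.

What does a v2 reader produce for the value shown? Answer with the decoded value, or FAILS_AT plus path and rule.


decoded: {"extras": null, "seq": 100, "quantity": -7, "payload": 0x00}

the writer's type comes first in each Shipment pair
decoding the Shipment value with the v2 reader:
  extras := null (not supplied -> null)
  seq := 100
  quantity := -7
  payload := 0x00
  writer attrs: unmatched, discarded
  writer latitude: unmatched, discarded
  writer archived: unmatched, discarded
  => decoded: {"extras": null, "seq": 100, "quantity": -7, "payload": 0x00}
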